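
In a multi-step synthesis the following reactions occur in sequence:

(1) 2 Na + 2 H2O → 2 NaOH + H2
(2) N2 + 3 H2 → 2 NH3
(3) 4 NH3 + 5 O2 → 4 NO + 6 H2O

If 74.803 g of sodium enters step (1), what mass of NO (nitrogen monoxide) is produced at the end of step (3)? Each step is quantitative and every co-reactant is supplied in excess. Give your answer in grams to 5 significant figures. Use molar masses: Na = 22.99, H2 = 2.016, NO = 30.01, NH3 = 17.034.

32.548 g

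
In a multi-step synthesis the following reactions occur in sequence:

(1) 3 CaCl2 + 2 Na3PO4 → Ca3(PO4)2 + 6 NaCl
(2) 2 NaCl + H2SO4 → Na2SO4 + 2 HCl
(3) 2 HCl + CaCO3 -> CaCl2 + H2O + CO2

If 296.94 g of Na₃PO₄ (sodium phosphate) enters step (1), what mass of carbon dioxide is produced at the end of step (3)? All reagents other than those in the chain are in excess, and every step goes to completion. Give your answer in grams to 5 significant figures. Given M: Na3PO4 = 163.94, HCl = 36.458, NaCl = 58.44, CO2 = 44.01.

119.57 g

n(Na3PO4) = 296.94 / 163.94 = 1.81127 mol.
Reaction (1): Na3PO4→NaCl ratio 2:6 ⇒ n(NaCl) = 5.43382 mol.
Reaction (2): NaCl→HCl ratio 2:2 ⇒ n(HCl) = 5.43382 mol.
Reaction (3): HCl→CO2 ratio 2:1 ⇒ n(CO2) = 2.71691 mol.
Mass of CO2 = 2.71691 × 44.01 = 119.571 g.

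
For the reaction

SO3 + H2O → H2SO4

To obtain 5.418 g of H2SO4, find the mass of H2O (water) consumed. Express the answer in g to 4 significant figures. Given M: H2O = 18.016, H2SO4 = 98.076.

n(H2SO4) = 5.4180 g / 98.076 g/mol = 0.055243 mol.
From the equation the H2SO4:H2O mole ratio is 1:1, so n(H2O) = 0.055243 × 1/1 = 0.055243 mol.
Mass of H2O = 0.055243 mol × 18.016 g/mol = 0.99526 g.

0.9953 g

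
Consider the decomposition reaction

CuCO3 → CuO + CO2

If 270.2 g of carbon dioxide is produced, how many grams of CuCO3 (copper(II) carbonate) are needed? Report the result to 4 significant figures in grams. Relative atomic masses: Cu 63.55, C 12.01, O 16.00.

758.6 g

M(CO2) = 12.01 + 2(16.00) = 44.01 g/mol.
M(CuCO3) = 63.55 + 12.01 + 3(16.00) = 123.56 g/mol.
n(CO2) = 270.20 g / 44.01 g/mol = 6.1395 mol.
From the equation the CO2:CuCO3 mole ratio is 1:1, so n(CuCO3) = 6.1395 × 1/1 = 6.1395 mol.
Mass of CuCO3 = 6.1395 mol × 123.56 g/mol = 758.60 g.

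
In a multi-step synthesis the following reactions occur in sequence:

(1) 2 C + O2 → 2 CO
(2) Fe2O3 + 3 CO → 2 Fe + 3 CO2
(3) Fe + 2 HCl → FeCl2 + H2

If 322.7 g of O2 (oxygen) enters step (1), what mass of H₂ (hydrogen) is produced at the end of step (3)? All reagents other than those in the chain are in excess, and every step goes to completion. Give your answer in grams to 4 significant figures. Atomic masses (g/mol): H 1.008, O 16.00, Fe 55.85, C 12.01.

27.11 g

M(O2) = 2(16.00) = 32.00 g/mol.
M(H2) = 2(1.008) = 2.016 g/mol.
n(O2) = 322.7 / 32.00 = 10.084 mol.
Reaction (1): O2→CO ratio 1:2 ⇒ n(CO) = 20.169 mol.
Reaction (2): CO→Fe ratio 3:2 ⇒ n(Fe) = 13.446 mol.
Reaction (3): Fe→H2 ratio 1:1 ⇒ n(H2) = 13.446 mol.
Mass of H2 = 13.446 × 2.016 = 27.107 g.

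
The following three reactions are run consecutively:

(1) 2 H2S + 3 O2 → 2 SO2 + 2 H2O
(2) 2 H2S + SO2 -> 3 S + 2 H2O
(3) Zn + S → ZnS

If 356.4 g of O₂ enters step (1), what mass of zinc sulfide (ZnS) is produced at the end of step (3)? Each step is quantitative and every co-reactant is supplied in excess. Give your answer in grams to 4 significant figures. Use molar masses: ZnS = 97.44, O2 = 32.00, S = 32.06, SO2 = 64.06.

2170 g

n(O2) = 356.4 / 32.00 = 11.137 mol.
Reaction (1): O2→SO2 ratio 3:2 ⇒ n(SO2) = 7.4250 mol.
Reaction (2): SO2→S ratio 1:3 ⇒ n(S) = 22.275 mol.
Reaction (3): S→ZnS ratio 1:1 ⇒ n(ZnS) = 22.275 mol.
Mass of ZnS = 22.275 × 97.44 = 2170.5 g.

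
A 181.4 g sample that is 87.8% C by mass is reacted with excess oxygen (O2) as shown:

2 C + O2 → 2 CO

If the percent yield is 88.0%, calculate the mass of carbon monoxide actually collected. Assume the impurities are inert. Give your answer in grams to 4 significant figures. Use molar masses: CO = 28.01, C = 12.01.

Pure C available = 181.4 g × 0.878 = 159.27 g.
n(C) = 159.27 g / 12.01 g/mol = 13.261 mol.
From the equation the C:CO mole ratio is 2:2, so n(CO) = 13.261 × 2/2 = 13.261 mol.
Mass of CO = 13.261 mol × 28.01 g/mol = 371.45 g.
Actual mass collected = 371.45 g × 0.880 = 326.88 g.

326.9 g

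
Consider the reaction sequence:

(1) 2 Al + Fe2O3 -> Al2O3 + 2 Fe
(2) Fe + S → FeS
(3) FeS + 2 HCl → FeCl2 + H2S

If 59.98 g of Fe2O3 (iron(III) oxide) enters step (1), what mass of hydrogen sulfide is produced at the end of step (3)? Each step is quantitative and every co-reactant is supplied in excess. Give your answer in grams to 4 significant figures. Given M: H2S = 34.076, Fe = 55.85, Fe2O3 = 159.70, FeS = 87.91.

25.60 g

n(Fe2O3) = 59.98 / 159.70 = 0.37558 mol.
Reaction (1): Fe2O3→Fe ratio 1:2 ⇒ n(Fe) = 0.75116 mol.
Reaction (2): Fe→FeS ratio 1:1 ⇒ n(FeS) = 0.75116 mol.
Reaction (3): FeS→H2S ratio 1:1 ⇒ n(H2S) = 0.75116 mol.
Mass of H2S = 0.75116 × 34.076 = 25.596 g.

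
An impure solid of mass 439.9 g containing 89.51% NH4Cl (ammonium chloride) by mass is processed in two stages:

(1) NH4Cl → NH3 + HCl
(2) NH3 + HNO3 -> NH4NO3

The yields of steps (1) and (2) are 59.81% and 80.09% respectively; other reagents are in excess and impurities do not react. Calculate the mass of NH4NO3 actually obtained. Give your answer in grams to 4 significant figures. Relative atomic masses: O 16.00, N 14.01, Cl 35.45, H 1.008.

Pure NH4Cl = 439.9 × 0.8951 = 393.75 g.
M(NH4Cl) = 14.01 + 4(1.008) + 35.45 = 53.492 g/mol.
M(NH4NO3) = 2(14.01) + 4(1.008) + 3(16.00) = 80.052 g/mol.
n(NH4Cl) = 393.75 / 53.492 = 7.3610 mol.
Step 1 (NH4Cl:NH3 = 1:1): theoretical n(NH3) = 7.3610 mol; at 59.81% yield, n(NH3) = 4.4026 mol.
Step 2 (NH3:NH4NO3 = 1:1): theoretical n(NH4NO3) = 4.4026 mol, so theoretical mass = 4.4026 × 80.052 = 352.44 g.
At 80.09% yield, actual mass of NH4NO3 = 352.44 × 0.8009 = 282.27 g.

282.3 g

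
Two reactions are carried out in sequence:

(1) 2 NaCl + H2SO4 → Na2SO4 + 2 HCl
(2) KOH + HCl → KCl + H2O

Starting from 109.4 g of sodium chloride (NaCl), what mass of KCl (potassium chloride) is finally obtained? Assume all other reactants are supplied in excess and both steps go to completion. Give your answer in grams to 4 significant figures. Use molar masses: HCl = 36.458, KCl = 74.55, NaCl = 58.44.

n(NaCl) = 109.40 / 58.44 = 1.8720 mol.
Step 1 gives a 2:2 ratio of NaCl to HCl, so n(HCl) = 1.8720 mol.
In step 2 the HCl:KCl ratio is 1:1, so n(KCl) = 1.8720 mol.
Mass of KCl = 1.8720 × 74.55 = 139.56 g.

139.6 g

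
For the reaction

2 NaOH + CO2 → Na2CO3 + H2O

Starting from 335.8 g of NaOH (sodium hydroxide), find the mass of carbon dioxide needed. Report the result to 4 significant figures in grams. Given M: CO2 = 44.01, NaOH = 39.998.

n(NaOH) = 335.80 g / 39.998 g/mol = 8.3954 mol.
From the equation the NaOH:CO2 mole ratio is 2:1, so n(CO2) = 8.3954 × 1/2 = 4.1977 mol.
Mass of CO2 = 4.1977 mol × 44.01 g/mol = 184.74 g.

184.7 g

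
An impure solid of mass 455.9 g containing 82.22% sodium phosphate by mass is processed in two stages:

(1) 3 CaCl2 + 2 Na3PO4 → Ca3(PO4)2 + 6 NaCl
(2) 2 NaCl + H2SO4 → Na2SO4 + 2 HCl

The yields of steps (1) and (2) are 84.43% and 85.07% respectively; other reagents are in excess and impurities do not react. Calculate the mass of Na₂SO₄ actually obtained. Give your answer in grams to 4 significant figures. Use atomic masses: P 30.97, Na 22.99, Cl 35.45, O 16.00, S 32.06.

Pure Na3PO4 = 455.9 × 0.8222 = 374.84 g.
M(Na3PO4) = 3(22.99) + 30.97 + 4(16.00) = 163.94 g/mol.
M(Na2SO4) = 2(22.99) + 32.06 + 4(16.00) = 142.04 g/mol.
n(Na3PO4) = 374.84 / 163.94 = 2.2865 mol.
Step 1 (Na3PO4:NaCl = 2:6): theoretical n(NaCl) = 6.8594 mol; at 84.43% yield, n(NaCl) = 5.7914 mol.
Step 2 (NaCl:Na2SO4 = 2:1): theoretical n(Na2SO4) = 2.8957 mol, so theoretical mass = 2.8957 × 142.04 = 411.30 g.
At 85.07% yield, actual mass of Na2SO4 = 411.30 × 0.8507 = 349.89 g.

349.9 g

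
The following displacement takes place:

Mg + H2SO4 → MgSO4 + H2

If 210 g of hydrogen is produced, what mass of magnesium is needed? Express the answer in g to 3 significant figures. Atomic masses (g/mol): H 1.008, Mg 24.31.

M(H2) = 2(1.008) = 2.016 g/mol.
M(Mg) = 24.31 g/mol.
n(H2) = 210.0 g / 2.016 g/mol = 104.2 mol.
From the equation the H2:Mg mole ratio is 1:1, so n(Mg) = 104.2 × 1/1 = 104.2 mol.
Mass of Mg = 104.2 mol × 24.31 g/mol = 2532 g.

2530 g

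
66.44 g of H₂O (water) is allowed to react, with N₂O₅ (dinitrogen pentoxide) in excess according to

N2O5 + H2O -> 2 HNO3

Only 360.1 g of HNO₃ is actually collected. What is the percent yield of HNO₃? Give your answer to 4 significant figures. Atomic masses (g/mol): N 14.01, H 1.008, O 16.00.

77.47 %

M(H2O) = 2(1.008) + 16.00 = 18.016 g/mol.
M(HNO3) = 1.008 + 14.01 + 3(16.00) = 63.018 g/mol.
n(H2O) = 66.440 g / 18.016 g/mol = 3.6878 mol.
From the equation the H2O:HNO3 mole ratio is 1:2, so n(HNO3) = 3.6878 × 2/1 = 7.3757 mol.
Mass of HNO3 = 7.3757 mol × 63.018 g/mol = 464.80 g.
This is the theoretical yield. Percent yield = 360.1 g / 464.80 g × 100% = 77.474%.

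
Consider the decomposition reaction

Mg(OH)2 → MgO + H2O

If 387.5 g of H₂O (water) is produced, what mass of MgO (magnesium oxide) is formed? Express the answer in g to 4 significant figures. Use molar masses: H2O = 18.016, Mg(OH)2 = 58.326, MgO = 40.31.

867.0 g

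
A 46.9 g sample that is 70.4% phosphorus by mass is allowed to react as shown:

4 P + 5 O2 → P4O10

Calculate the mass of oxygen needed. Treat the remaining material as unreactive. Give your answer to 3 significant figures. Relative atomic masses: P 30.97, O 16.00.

Mass of pure P = 46.9 g × 0.704 = 33.02 g.
M(P) = 30.97 g/mol.
M(O2) = 2(16.00) = 32.00 g/mol.
n(P) = 33.02 g / 30.97 g/mol = 1.066 mol.
From the equation the P:O2 mole ratio is 4:5, so n(O2) = 1.066 × 5/4 = 1.333 mol.
Mass of O2 = 1.333 mol × 32.00 g/mol = 42.64 g.

42.6 g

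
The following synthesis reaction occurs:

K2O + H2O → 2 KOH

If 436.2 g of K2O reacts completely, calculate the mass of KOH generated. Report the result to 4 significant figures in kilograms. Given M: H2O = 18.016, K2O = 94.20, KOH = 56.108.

n(K2O) = 436.20 g / 94.20 g/mol = 4.6306 mol.
From the equation the K2O:KOH mole ratio is 1:2, so n(KOH) = 4.6306 × 2/1 = 9.2611 mol.
Mass of KOH = 9.2611 mol × 56.108 g/mol = 519.62 g.
Converting to kg: 519.62 g = 0.5196 kg.

0.5196 kg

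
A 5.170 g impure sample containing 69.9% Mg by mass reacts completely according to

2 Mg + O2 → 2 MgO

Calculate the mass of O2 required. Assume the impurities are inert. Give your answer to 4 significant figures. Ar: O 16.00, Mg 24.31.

Mass of pure Mg = 5.170 g × 0.699 = 3.6138 g.
M(Mg) = 24.31 g/mol.
M(O2) = 2(16.00) = 32.00 g/mol.
n(Mg) = 3.6138 g / 24.31 g/mol = 0.14866 mol.
From the equation the Mg:O2 mole ratio is 2:1, so n(O2) = 0.14866 × 1/2 = 0.074328 mol.
Mass of O2 = 0.074328 mol × 32.00 g/mol = 2.3785 g.

2.378 g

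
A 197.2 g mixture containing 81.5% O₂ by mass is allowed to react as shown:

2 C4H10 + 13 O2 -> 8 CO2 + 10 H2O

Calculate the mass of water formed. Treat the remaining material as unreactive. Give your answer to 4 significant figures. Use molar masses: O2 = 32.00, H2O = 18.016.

Mass of pure O2 = 197.2 g × 0.815 = 160.72 g.
n(O2) = 160.72 g / 32.00 g/mol = 5.0224 mol.
From the equation the O2:H2O mole ratio is 13:10, so n(H2O) = 5.0224 × 10/13 = 3.8634 mol.
Mass of H2O = 3.8634 mol × 18.016 g/mol = 69.603 g.

69.60 g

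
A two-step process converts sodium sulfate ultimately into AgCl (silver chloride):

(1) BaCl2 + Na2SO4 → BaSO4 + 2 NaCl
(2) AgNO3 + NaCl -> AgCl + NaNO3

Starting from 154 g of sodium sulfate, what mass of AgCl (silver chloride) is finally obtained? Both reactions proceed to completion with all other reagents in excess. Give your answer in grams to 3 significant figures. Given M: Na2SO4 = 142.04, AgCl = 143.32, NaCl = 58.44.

311 g

n(Na2SO4) = 154.0 / 142.04 = 1.084 mol.
Step 1 gives a 1:2 ratio of Na2SO4 to NaCl, so n(NaCl) = 2.168 mol.
In step 2 the NaCl:AgCl ratio is 1:1, so n(AgCl) = 2.168 mol.
Mass of AgCl = 2.168 × 143.32 = 310.8 g.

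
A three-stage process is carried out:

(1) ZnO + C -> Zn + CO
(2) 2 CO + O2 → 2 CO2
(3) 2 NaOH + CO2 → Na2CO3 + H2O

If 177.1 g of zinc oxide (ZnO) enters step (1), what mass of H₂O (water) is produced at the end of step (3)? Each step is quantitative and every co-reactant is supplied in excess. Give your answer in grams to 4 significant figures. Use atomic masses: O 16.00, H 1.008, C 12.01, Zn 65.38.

M(ZnO) = 65.38 + 16.00 = 81.38 g/mol.
M(H2O) = 2(1.008) + 16.00 = 18.016 g/mol.
n(ZnO) = 177.1 / 81.38 = 2.1762 mol.
Reaction (1): ZnO→CO ratio 1:1 ⇒ n(CO) = 2.1762 mol.
Reaction (2): CO→CO2 ratio 2:2 ⇒ n(CO2) = 2.1762 mol.
Reaction (3): CO2→H2O ratio 1:1 ⇒ n(H2O) = 2.1762 mol.
Mass of H2O = 2.1762 × 18.016 = 39.207 g.

39.21 g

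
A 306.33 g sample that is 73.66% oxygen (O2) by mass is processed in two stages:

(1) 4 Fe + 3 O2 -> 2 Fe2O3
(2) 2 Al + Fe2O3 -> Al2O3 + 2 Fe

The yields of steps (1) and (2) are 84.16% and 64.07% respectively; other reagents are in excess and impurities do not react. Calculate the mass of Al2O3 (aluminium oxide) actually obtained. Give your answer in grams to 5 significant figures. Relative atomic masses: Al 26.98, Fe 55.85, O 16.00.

258.45 g

Pure O2 = 306.33 × 0.7366 = 225.643 g.
M(O2) = 2(16.00) = 32.00 g/mol.
M(Al2O3) = 2(26.98) + 3(16.00) = 101.96 g/mol.
n(O2) = 225.643 / 32.00 = 7.05133 mol.
Step 1 (O2:Fe2O3 = 3:2): theoretical n(Fe2O3) = 4.70089 mol; at 84.16% yield, n(Fe2O3) = 3.95627 mol.
Step 2 (Fe2O3:Al2O3 = 1:1): theoretical n(Al2O3) = 3.95627 mol, so theoretical mass = 3.95627 × 101.96 = 403.381 g.
At 64.07% yield, actual mass of Al2O3 = 403.381 × 0.6407 = 258.446 g.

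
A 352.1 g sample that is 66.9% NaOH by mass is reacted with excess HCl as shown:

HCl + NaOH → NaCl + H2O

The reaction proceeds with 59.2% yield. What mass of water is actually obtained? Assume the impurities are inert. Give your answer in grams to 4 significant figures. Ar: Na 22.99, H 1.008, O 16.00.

Pure NaOH available = 352.1 g × 0.669 = 235.55 g.
M(NaOH) = 22.99 + 16.00 + 1.008 = 39.998 g/mol.
M(H2O) = 2(1.008) + 16.00 = 18.016 g/mol.
n(NaOH) = 235.55 g / 39.998 g/mol = 5.8892 mol.
From the equation the NaOH:H2O mole ratio is 1:1, so n(H2O) = 5.8892 × 1/1 = 5.8892 mol.
Mass of H2O = 5.8892 mol × 18.016 g/mol = 106.10 g.
Actual mass collected = 106.10 g × 0.592 = 62.811 g.

62.81 g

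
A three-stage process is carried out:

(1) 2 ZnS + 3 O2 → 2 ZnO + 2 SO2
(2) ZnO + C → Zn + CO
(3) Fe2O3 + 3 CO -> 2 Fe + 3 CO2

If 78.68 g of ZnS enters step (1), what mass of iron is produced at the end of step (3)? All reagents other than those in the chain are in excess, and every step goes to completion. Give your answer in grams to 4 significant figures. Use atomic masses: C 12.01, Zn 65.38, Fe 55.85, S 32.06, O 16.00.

30.06 g

M(ZnS) = 65.38 + 32.06 = 97.44 g/mol.
M(Fe) = 55.85 g/mol.
n(ZnS) = 78.68 / 97.44 = 0.80747 mol.
Reaction (1): ZnS→ZnO ratio 2:2 ⇒ n(ZnO) = 0.80747 mol.
Reaction (2): ZnO→CO ratio 1:1 ⇒ n(CO) = 0.80747 mol.
Reaction (3): CO→Fe ratio 3:2 ⇒ n(Fe) = 0.53831 mol.
Mass of Fe = 0.53831 × 55.85 = 30.065 g.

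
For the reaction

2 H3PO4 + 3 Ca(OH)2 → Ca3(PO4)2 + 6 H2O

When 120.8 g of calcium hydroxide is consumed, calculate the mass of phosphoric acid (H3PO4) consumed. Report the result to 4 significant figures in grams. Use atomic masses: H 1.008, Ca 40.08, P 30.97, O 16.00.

M(Ca(OH)2) = 40.08 + 2(16.00) + 2(1.008) = 74.096 g/mol.
M(H3PO4) = 3(1.008) + 30.97 + 4(16.00) = 97.994 g/mol.
n(Ca(OH)2) = 120.80 g / 74.096 g/mol = 1.6303 mol.
From the equation the Ca(OH)2:H3PO4 mole ratio is 3:2, so n(H3PO4) = 1.6303 × 2/3 = 1.0869 mol.
Mass of H3PO4 = 1.0869 mol × 97.994 g/mol = 106.51 g.

106.5 g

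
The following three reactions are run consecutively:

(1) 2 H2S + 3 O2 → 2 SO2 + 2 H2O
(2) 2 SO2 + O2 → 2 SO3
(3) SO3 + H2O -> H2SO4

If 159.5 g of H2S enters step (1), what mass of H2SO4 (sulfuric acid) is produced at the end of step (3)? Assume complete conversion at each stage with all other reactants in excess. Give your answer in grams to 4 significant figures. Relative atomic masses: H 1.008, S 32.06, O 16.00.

459.1 g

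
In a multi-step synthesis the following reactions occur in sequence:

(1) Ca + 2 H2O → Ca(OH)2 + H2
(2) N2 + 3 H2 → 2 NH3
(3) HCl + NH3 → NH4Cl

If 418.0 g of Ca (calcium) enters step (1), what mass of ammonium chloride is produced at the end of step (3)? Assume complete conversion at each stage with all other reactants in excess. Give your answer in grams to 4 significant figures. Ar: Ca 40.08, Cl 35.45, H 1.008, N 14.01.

M(Ca) = 40.08 g/mol.
M(NH4Cl) = 14.01 + 4(1.008) + 35.45 = 53.492 g/mol.
n(Ca) = 418.0 / 40.08 = 10.429 mol.
Reaction (1): Ca→H2 ratio 1:1 ⇒ n(H2) = 10.429 mol.
Reaction (2): H2→NH3 ratio 3:2 ⇒ n(NH3) = 6.9528 mol.
Reaction (3): NH3→NH4Cl ratio 1:1 ⇒ n(NH4Cl) = 6.9528 mol.
Mass of NH4Cl = 6.9528 × 53.492 = 371.92 g.

371.9 g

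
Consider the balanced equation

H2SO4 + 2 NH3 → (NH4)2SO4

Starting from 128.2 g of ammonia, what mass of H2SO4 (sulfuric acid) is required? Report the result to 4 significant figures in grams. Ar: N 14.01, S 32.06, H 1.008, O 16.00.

369.1 g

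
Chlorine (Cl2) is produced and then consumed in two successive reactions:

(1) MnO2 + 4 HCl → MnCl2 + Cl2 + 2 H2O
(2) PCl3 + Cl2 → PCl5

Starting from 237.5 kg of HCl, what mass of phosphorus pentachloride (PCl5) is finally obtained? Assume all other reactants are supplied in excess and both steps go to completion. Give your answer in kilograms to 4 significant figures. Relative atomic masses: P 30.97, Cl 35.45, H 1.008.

M(HCl) = 1.008 + 35.45 = 36.458 g/mol.
M(PCl5) = 30.97 + 5(35.45) = 208.22 g/mol.
237.5 kg = 237500 g.
n(HCl) = 237500 / 36.458 = 6514.3 mol.
Step 1 gives a 4:1 ratio of HCl to Cl2, so n(Cl2) = 1628.6 mol.
In step 2 the Cl2:PCl5 ratio is 1:1, so n(PCl5) = 1628.6 mol.
Mass of PCl5 = 1628.6 × 208.22 = 339100 g = 339.1 kg.

339.1 kg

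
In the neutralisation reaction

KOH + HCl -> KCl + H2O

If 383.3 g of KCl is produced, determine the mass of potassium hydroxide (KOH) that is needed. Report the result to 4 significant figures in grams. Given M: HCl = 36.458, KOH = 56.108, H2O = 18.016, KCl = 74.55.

n(KCl) = 383.30 g / 74.55 g/mol = 5.1415 mol.
From the equation the KCl:KOH mole ratio is 1:1, so n(KOH) = 5.1415 × 1/1 = 5.1415 mol.
Mass of KOH = 5.1415 mol × 56.108 g/mol = 288.48 g.

288.5 g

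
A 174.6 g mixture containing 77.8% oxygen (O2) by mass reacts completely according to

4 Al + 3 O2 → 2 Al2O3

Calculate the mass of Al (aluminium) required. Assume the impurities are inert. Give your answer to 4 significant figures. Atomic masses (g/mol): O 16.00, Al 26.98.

152.7 g

Mass of pure O2 = 174.6 g × 0.778 = 135.84 g.
M(O2) = 2(16.00) = 32.00 g/mol.
M(Al) = 26.98 g/mol.
n(O2) = 135.84 g / 32.00 g/mol = 4.2450 mol.
From the equation the O2:Al mole ratio is 3:4, so n(Al) = 4.2450 × 4/3 = 5.6599 mol.
Mass of Al = 5.6599 mol × 26.98 g/mol = 152.71 g.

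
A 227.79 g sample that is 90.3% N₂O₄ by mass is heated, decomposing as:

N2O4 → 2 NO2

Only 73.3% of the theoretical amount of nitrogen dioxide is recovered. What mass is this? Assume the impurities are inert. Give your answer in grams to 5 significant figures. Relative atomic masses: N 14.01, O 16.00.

Pure N2O4 available = 227.79 g × 0.903 = 205.694 g.
M(N2O4) = 2(14.01) + 4(16.00) = 92.02 g/mol.
M(NO2) = 14.01 + 2(16.00) = 46.01 g/mol.
n(N2O4) = 205.694 g / 92.02 g/mol = 2.23532 mol.
From the equation the N2O4:NO2 mole ratio is 1:2, so n(NO2) = 2.23532 × 2/1 = 4.47064 mol.
Mass of NO2 = 4.47064 mol × 46.01 g/mol = 205.694 g.
Actual mass collected = 205.694 g × 0.733 = 150.774 g.

150.77 g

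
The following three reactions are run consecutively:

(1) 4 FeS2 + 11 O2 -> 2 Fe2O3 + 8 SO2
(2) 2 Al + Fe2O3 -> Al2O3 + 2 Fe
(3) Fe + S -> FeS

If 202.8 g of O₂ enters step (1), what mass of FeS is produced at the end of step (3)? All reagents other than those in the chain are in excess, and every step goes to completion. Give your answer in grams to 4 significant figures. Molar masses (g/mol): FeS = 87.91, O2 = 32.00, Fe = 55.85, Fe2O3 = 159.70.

n(O2) = 202.8 / 32.00 = 6.3375 mol.
Reaction (1): O2→Fe2O3 ratio 11:2 ⇒ n(Fe2O3) = 1.1523 mol.
Reaction (2): Fe2O3→Fe ratio 1:2 ⇒ n(Fe) = 2.3045 mol.
Reaction (3): Fe→FeS ratio 1:1 ⇒ n(FeS) = 2.3045 mol.
Mass of FeS = 2.3045 × 87.91 = 202.59 g.

202.6 g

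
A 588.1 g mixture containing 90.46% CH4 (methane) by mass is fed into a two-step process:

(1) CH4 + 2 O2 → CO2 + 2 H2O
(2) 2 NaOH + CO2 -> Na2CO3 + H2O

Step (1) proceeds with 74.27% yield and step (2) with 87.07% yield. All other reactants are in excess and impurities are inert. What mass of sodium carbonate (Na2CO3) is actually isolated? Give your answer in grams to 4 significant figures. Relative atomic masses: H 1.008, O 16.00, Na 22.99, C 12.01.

Pure CH4 = 588.1 × 0.9046 = 532.00 g.
M(CH4) = 12.01 + 4(1.008) = 16.042 g/mol.
M(Na2CO3) = 2(22.99) + 12.01 + 3(16.00) = 105.99 g/mol.
n(CH4) = 532.00 / 16.042 = 33.163 mol.
Step 1 (CH4:CO2 = 1:1): theoretical n(CO2) = 33.163 mol; at 74.27% yield, n(CO2) = 24.630 mol.
Step 2 (CO2:Na2CO3 = 1:1): theoretical n(Na2CO3) = 24.630 mol, so theoretical mass = 24.630 × 105.99 = 2610.5 g.
At 87.07% yield, actual mass of Na2CO3 = 2610.5 × 0.8707 = 2273.0 g.

2273 g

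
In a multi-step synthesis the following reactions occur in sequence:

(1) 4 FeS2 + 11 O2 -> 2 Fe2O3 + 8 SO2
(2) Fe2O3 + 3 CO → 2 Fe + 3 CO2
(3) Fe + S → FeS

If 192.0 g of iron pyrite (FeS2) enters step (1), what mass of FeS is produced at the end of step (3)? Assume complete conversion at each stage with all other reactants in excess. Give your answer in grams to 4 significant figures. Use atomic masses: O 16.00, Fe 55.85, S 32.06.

M(FeS2) = 55.85 + 2(32.06) = 119.97 g/mol.
M(FeS) = 55.85 + 32.06 = 87.91 g/mol.
n(FeS2) = 192.0 / 119.97 = 1.6004 mol.
Reaction (1): FeS2→Fe2O3 ratio 4:2 ⇒ n(Fe2O3) = 0.80020 mol.
Reaction (2): Fe2O3→Fe ratio 1:2 ⇒ n(Fe) = 1.6004 mol.
Reaction (3): Fe→FeS ratio 1:1 ⇒ n(FeS) = 1.6004 mol.
Mass of FeS = 1.6004 × 87.91 = 140.69 g.

140.7 g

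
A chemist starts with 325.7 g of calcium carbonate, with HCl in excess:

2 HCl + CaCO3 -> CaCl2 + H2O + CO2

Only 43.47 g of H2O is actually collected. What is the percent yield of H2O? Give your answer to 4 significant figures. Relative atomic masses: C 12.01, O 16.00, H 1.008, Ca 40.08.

74.15 %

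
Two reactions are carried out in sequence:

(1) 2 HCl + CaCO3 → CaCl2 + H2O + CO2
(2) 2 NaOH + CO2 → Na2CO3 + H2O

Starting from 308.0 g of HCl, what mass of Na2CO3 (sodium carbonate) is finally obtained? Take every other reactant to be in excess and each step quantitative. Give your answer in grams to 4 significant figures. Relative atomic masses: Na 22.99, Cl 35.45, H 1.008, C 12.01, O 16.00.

447.7 g

M(HCl) = 1.008 + 35.45 = 36.458 g/mol.
M(Na2CO3) = 2(22.99) + 12.01 + 3(16.00) = 105.99 g/mol.
n(HCl) = 308.00 / 36.458 = 8.4481 mol.
Step 1 gives a 2:1 ratio of HCl to CO2, so n(CO2) = 4.2240 mol.
In step 2 the CO2:Na2CO3 ratio is 1:1, so n(Na2CO3) = 4.2240 mol.
Mass of Na2CO3 = 4.2240 × 105.99 = 447.71 g.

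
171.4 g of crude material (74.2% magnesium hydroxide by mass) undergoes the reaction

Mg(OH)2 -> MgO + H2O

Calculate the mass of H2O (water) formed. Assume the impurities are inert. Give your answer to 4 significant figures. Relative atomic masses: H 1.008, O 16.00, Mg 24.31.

39.28 g

Mass of pure Mg(OH)2 = 171.4 g × 0.742 = 127.18 g.
M(Mg(OH)2) = 24.31 + 2(16.00) + 2(1.008) = 58.326 g/mol.
M(H2O) = 2(1.008) + 16.00 = 18.016 g/mol.
n(Mg(OH)2) = 127.18 g / 58.326 g/mol = 2.1805 mol.
From the equation the Mg(OH)2:H2O mole ratio is 1:1, so n(H2O) = 2.1805 × 1/1 = 2.1805 mol.
Mass of H2O = 2.1805 mol × 18.016 g/mol = 39.284 g.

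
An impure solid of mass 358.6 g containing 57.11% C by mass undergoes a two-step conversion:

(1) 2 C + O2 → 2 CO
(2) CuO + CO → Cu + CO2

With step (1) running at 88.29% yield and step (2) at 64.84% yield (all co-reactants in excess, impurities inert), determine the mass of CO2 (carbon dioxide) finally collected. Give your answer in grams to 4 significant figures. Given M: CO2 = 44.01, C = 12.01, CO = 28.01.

429.6 g

Pure C = 358.6 × 0.5711 = 204.80 g.
n(C) = 204.80 / 12.01 = 17.052 mol.
Step 1 (C:CO = 2:2): theoretical n(CO) = 17.052 mol; at 88.29% yield, n(CO) = 15.055 mol.
Step 2 (CO:CO2 = 1:1): theoretical n(CO2) = 15.055 mol, so theoretical mass = 15.055 × 44.01 = 662.59 g.
At 64.84% yield, actual mass of CO2 = 662.59 × 0.6484 = 429.62 g.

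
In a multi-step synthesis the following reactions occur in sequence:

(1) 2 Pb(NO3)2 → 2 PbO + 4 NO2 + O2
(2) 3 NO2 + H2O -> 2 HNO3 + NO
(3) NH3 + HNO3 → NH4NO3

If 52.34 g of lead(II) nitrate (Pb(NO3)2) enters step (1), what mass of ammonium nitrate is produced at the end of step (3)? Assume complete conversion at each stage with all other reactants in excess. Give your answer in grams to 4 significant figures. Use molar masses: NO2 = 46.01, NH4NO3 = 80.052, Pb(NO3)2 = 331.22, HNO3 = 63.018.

n(Pb(NO3)2) = 52.34 / 331.22 = 0.15802 mol.
Reaction (1): Pb(NO3)2→NO2 ratio 2:4 ⇒ n(NO2) = 0.31604 mol.
Reaction (2): NO2→HNO3 ratio 3:2 ⇒ n(HNO3) = 0.21070 mol.
Reaction (3): HNO3→NH4NO3 ratio 1:1 ⇒ n(NH4NO3) = 0.21070 mol.
Mass of NH4NO3 = 0.21070 × 80.052 = 16.867 g.

16.87 g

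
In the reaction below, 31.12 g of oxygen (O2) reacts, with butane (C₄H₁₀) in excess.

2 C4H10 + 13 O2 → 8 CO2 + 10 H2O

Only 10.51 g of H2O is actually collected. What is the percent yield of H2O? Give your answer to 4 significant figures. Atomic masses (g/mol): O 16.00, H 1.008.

M(O2) = 2(16.00) = 32.00 g/mol.
M(H2O) = 2(1.008) + 16.00 = 18.016 g/mol.
n(O2) = 31.120 g / 32.00 g/mol = 0.97250 mol.
From the equation the O2:H2O mole ratio is 13:10, so n(H2O) = 0.97250 × 10/13 = 0.74808 mol.
Mass of H2O = 0.74808 mol × 18.016 g/mol = 13.477 g.
This is the theoretical yield. Percent yield = 10.51 g / 13.477 g × 100% = 77.983%.

77.98 %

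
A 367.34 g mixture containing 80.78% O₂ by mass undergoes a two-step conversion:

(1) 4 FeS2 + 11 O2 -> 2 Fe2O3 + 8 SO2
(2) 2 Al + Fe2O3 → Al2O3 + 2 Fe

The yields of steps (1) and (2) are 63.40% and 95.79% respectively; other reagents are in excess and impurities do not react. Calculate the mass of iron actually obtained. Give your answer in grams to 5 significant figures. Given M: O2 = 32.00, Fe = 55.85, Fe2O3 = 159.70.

Pure O2 = 367.34 × 0.8078 = 296.737 g.
n(O2) = 296.737 / 32.00 = 9.27304 mol.
Step 1 (O2:Fe2O3 = 11:2): theoretical n(Fe2O3) = 1.68601 mol; at 63.40% yield, n(Fe2O3) = 1.06893 mol.
Step 2 (Fe2O3:Fe = 1:2): theoretical n(Fe) = 2.13786 mol, so theoretical mass = 2.13786 × 55.85 = 119.399 g.
At 95.79% yield, actual mass of Fe = 119.399 × 0.9579 = 114.373 g.

114.37 g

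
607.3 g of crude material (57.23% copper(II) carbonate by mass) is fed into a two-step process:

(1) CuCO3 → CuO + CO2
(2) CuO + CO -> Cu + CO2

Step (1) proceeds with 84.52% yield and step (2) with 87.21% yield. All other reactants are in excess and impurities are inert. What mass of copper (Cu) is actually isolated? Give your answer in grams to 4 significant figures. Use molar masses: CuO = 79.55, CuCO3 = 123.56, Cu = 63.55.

Pure CuCO3 = 607.3 × 0.5723 = 347.56 g.
n(CuCO3) = 347.56 / 123.56 = 2.8129 mol.
Step 1 (CuCO3:CuO = 1:1): theoretical n(CuO) = 2.8129 mol; at 84.52% yield, n(CuO) = 2.3774 mol.
Step 2 (CuO:Cu = 1:1): theoretical n(Cu) = 2.3774 mol, so theoretical mass = 2.3774 × 63.55 = 151.09 g.
At 87.21% yield, actual mass of Cu = 151.09 × 0.8721 = 131.76 g.

131.8 g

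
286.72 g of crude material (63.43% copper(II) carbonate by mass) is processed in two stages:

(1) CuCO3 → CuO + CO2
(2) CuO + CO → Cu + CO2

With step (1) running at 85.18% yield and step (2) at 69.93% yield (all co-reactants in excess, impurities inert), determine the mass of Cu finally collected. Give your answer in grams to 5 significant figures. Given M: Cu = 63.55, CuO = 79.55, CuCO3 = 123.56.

Pure CuCO3 = 286.72 × 0.6343 = 181.866 g.
n(CuCO3) = 181.866 / 123.56 = 1.47189 mol.
Step 1 (CuCO3:CuO = 1:1): theoretical n(CuO) = 1.47189 mol; at 85.18% yield, n(CuO) = 1.25375 mol.
Step 2 (CuO:Cu = 1:1): theoretical n(Cu) = 1.25375 mol, so theoretical mass = 1.25375 × 63.55 = 79.6761 g.
At 69.93% yield, actual mass of Cu = 79.6761 × 0.6993 = 55.7175 g.

55.717 g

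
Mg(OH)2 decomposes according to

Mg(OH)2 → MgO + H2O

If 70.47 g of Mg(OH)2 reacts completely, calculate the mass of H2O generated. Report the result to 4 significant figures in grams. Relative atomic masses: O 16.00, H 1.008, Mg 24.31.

21.77 g

M(Mg(OH)2) = 24.31 + 2(16.00) + 2(1.008) = 58.326 g/mol.
M(H2O) = 2(1.008) + 16.00 = 18.016 g/mol.
n(Mg(OH)2) = 70.470 g / 58.326 g/mol = 1.2082 mol.
From the equation the Mg(OH)2:H2O mole ratio is 1:1, so n(H2O) = 1.2082 × 1/1 = 1.2082 mol.
Mass of H2O = 1.2082 mol × 18.016 g/mol = 21.767 g.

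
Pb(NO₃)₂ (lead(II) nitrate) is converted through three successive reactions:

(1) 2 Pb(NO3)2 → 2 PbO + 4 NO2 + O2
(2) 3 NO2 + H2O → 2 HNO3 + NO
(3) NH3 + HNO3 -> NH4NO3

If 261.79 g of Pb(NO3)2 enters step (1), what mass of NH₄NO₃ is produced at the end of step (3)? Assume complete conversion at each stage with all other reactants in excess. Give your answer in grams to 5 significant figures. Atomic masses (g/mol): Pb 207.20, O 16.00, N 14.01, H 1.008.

84.362 g

M(Pb(NO3)2) = 207.20 + 2(14.01) + 6(16.00) = 331.22 g/mol.
M(NH4NO3) = 2(14.01) + 4(1.008) + 3(16.00) = 80.052 g/mol.
n(Pb(NO3)2) = 261.79 / 331.22 = 0.790381 mol.
Reaction (1): Pb(NO3)2→NO2 ratio 2:4 ⇒ n(NO2) = 1.58076 mol.
Reaction (2): NO2→HNO3 ratio 3:2 ⇒ n(HNO3) = 1.05384 mol.
Reaction (3): HNO3→NH4NO3 ratio 1:1 ⇒ n(NH4NO3) = 1.05384 mol.
Mass of NH4NO3 = 1.05384 × 80.052 = 84.3621 g.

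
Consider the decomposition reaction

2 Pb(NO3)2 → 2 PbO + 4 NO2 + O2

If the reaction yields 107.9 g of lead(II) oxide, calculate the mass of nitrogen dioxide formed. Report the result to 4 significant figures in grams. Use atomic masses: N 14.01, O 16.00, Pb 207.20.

M(PbO) = 207.20 + 16.00 = 223.20 g/mol.
M(NO2) = 14.01 + 2(16.00) = 46.01 g/mol.
n(PbO) = 107.90 g / 223.20 g/mol = 0.48342 mol.
From the equation the PbO:NO2 mole ratio is 2:4, so n(NO2) = 0.48342 × 4/2 = 0.96685 mol.
Mass of NO2 = 0.96685 mol × 46.01 g/mol = 44.485 g.

44.48 g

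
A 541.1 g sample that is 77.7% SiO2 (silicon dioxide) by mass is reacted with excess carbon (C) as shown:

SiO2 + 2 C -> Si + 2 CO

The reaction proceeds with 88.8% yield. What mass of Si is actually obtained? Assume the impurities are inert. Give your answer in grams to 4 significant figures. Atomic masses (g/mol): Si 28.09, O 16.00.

Pure SiO2 available = 541.1 g × 0.777 = 420.43 g.
M(SiO2) = 28.09 + 2(16.00) = 60.09 g/mol.
M(Si) = 28.09 g/mol.
n(SiO2) = 420.43 g / 60.09 g/mol = 6.9967 mol.
From the equation the SiO2:Si mole ratio is 1:1, so n(Si) = 6.9967 × 1/1 = 6.9967 mol.
Mass of Si = 6.9967 mol × 28.09 g/mol = 196.54 g.
Actual mass collected = 196.54 g × 0.888 = 174.53 g.

174.5 g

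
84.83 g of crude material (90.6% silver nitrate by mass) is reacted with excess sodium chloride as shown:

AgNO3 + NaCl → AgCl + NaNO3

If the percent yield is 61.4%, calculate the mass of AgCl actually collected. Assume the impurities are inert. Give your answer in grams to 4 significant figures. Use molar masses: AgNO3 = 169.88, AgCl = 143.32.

39.81 g

Pure AgNO3 available = 84.83 g × 0.906 = 76.856 g.
n(AgNO3) = 76.856 g / 169.88 g/mol = 0.45241 mol.
From the equation the AgNO3:AgCl mole ratio is 1:1, so n(AgCl) = 0.45241 × 1/1 = 0.45241 mol.
Mass of AgCl = 0.45241 mol × 143.32 g/mol = 64.840 g.
Actual mass collected = 64.840 g × 0.614 = 39.812 g.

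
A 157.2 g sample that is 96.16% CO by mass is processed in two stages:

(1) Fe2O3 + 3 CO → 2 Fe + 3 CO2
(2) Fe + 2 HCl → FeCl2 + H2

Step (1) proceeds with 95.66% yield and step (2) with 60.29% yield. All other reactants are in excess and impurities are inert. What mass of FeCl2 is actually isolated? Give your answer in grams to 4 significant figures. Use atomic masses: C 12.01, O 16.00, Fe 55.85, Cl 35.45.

263.0 g

Pure CO = 157.2 × 0.9616 = 151.16 g.
M(CO) = 12.01 + 16.00 = 28.01 g/mol.
M(FeCl2) = 55.85 + 2(35.45) = 126.75 g/mol.
n(CO) = 151.16 / 28.01 = 5.3968 mol.
Step 1 (CO:Fe = 3:2): theoretical n(Fe) = 3.5978 mol; at 95.66% yield, n(Fe) = 3.4417 mol.
Step 2 (Fe:FeCl2 = 1:1): theoretical n(FeCl2) = 3.4417 mol, so theoretical mass = 3.4417 × 126.75 = 436.24 g.
At 60.29% yield, actual mass of FeCl2 = 436.24 × 0.6029 = 263.01 g.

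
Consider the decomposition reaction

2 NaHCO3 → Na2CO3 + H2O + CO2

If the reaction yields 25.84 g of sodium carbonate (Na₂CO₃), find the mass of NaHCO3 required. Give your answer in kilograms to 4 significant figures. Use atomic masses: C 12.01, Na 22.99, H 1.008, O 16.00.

M(Na2CO3) = 2(22.99) + 12.01 + 3(16.00) = 105.99 g/mol.
M(NaHCO3) = 22.99 + 1.008 + 12.01 + 3(16.00) = 84.008 g/mol.
n(Na2CO3) = 25.840 g / 105.99 g/mol = 0.24380 mol.
From the equation the Na2CO3:NaHCO3 mole ratio is 1:2, so n(NaHCO3) = 0.24380 × 2/1 = 0.48759 mol.
Mass of NaHCO3 = 0.48759 mol × 84.008 g/mol = 40.962 g.
Converting to kg: 40.962 g = 0.04096 kg.

0.04096 kg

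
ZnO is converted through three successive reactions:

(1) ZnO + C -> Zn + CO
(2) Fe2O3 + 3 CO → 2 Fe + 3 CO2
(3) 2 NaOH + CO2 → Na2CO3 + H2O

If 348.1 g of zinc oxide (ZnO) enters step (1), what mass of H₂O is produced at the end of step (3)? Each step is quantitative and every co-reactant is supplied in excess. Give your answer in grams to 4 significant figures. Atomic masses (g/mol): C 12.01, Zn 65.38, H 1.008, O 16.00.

77.06 g

M(ZnO) = 65.38 + 16.00 = 81.38 g/mol.
M(H2O) = 2(1.008) + 16.00 = 18.016 g/mol.
n(ZnO) = 348.1 / 81.38 = 4.2775 mol.
Reaction (1): ZnO→CO ratio 1:1 ⇒ n(CO) = 4.2775 mol.
Reaction (2): CO→CO2 ratio 3:3 ⇒ n(CO2) = 4.2775 mol.
Reaction (3): CO2→H2O ratio 1:1 ⇒ n(H2O) = 4.2775 mol.
Mass of H2O = 4.2775 × 18.016 = 77.063 g.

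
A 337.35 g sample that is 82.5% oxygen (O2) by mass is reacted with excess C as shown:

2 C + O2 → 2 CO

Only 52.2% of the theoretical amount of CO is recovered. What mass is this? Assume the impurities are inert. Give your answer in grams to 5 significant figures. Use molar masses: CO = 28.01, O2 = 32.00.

254.33 g

Pure O2 available = 337.35 g × 0.825 = 278.314 g.
n(O2) = 278.314 g / 32.00 g/mol = 8.69730 mol.
From the equation the O2:CO mole ratio is 1:2, so n(CO) = 8.69730 × 2/1 = 17.3946 mol.
Mass of CO = 17.3946 mol × 28.01 g/mol = 487.223 g.
Actual mass collected = 487.223 g × 0.522 = 254.330 g.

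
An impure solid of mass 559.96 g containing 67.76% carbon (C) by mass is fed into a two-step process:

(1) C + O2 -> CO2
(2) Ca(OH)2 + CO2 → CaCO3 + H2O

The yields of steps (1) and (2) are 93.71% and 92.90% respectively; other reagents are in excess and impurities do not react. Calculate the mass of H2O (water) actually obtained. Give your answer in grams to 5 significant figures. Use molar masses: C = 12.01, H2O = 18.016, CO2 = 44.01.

495.50 g

Pure C = 559.96 × 0.6776 = 379.429 g.
n(C) = 379.429 / 12.01 = 31.5927 mol.
Step 1 (C:CO2 = 1:1): theoretical n(CO2) = 31.5927 mol; at 93.71% yield, n(CO2) = 29.6056 mol.
Step 2 (CO2:H2O = 1:1): theoretical n(H2O) = 29.6056 mol, so theoretical mass = 29.6056 × 18.016 = 533.374 g.
At 92.90% yield, actual mass of H2O = 533.374 × 0.9290 = 495.504 g.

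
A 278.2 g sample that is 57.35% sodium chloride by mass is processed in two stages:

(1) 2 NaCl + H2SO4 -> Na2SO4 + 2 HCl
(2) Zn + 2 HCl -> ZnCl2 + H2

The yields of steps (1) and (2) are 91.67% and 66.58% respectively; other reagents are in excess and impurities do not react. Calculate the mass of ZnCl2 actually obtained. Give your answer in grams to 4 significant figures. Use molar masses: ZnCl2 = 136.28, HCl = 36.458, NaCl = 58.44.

Pure NaCl = 278.2 × 0.5735 = 159.55 g.
n(NaCl) = 159.55 / 58.44 = 2.7301 mol.
Step 1 (NaCl:HCl = 2:2): theoretical n(HCl) = 2.7301 mol; at 91.67% yield, n(HCl) = 2.5027 mol.
Step 2 (HCl:ZnCl2 = 2:1): theoretical n(ZnCl2) = 1.2513 mol, so theoretical mass = 1.2513 × 136.28 = 170.53 g.
At 66.58% yield, actual mass of ZnCl2 = 170.53 × 0.6658 = 113.54 g.

113.5 g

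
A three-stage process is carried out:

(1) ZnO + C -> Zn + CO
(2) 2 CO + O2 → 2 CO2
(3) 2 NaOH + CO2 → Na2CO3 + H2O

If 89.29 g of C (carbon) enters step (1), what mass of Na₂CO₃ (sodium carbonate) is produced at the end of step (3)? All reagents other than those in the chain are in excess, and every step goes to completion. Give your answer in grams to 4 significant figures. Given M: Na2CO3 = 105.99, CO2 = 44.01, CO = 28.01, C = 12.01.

788.0 g

n(C) = 89.29 / 12.01 = 7.4346 mol.
Reaction (1): C→CO ratio 1:1 ⇒ n(CO) = 7.4346 mol.
Reaction (2): CO→CO2 ratio 2:2 ⇒ n(CO2) = 7.4346 mol.
Reaction (3): CO2→Na2CO3 ratio 1:1 ⇒ n(Na2CO3) = 7.4346 mol.
Mass of Na2CO3 = 7.4346 × 105.99 = 788.00 g.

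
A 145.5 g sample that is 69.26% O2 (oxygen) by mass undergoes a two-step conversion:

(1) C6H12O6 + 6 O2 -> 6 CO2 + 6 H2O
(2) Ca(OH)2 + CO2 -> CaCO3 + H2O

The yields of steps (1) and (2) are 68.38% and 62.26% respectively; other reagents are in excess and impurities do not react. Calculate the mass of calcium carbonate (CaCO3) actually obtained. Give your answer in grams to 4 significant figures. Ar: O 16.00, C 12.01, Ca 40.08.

Pure O2 = 145.5 × 0.6926 = 100.77 g.
M(O2) = 2(16.00) = 32.00 g/mol.
M(CaCO3) = 40.08 + 12.01 + 3(16.00) = 100.09 g/mol.
n(O2) = 100.77 / 32.00 = 3.1492 mol.
Step 1 (O2:CO2 = 6:6): theoretical n(CO2) = 3.1492 mol; at 68.38% yield, n(CO2) = 2.1534 mol.
Step 2 (CO2:CaCO3 = 1:1): theoretical n(CaCO3) = 2.1534 mol, so theoretical mass = 2.1534 × 100.09 = 215.53 g.
At 62.26% yield, actual mass of CaCO3 = 215.53 × 0.6226 = 134.19 g.

134.2 g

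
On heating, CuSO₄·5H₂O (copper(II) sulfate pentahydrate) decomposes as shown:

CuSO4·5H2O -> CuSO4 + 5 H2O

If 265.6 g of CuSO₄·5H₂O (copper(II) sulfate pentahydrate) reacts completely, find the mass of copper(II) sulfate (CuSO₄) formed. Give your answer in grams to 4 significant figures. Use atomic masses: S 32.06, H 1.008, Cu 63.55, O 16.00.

169.8 g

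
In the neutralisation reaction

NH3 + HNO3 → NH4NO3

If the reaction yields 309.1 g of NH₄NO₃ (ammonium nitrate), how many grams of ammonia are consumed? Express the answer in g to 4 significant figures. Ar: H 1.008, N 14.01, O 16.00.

M(NH4NO3) = 2(14.01) + 4(1.008) + 3(16.00) = 80.052 g/mol.
M(NH3) = 14.01 + 3(1.008) = 17.034 g/mol.
n(NH4NO3) = 309.10 g / 80.052 g/mol = 3.8612 mol.
From the equation the NH4NO3:NH3 mole ratio is 1:1, so n(NH3) = 3.8612 × 1/1 = 3.8612 mol.
Mass of NH3 = 3.8612 mol × 17.034 g/mol = 65.772 g.

65.77 g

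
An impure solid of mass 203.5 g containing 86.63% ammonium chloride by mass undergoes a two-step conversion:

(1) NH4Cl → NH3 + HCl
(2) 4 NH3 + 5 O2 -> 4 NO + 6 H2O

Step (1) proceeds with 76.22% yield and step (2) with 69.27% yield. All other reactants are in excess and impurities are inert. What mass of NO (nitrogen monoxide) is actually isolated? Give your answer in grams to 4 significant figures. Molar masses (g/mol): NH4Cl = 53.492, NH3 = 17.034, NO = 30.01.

52.22 g

Pure NH4Cl = 203.5 × 0.8663 = 176.29 g.
n(NH4Cl) = 176.29 / 53.492 = 3.2957 mol.
Step 1 (NH4Cl:NH3 = 1:1): theoretical n(NH3) = 3.2957 mol; at 76.22% yield, n(NH3) = 2.5120 mol.
Step 2 (NH3:NO = 4:4): theoretical n(NO) = 2.5120 mol, so theoretical mass = 2.5120 × 30.01 = 75.384 g.
At 69.27% yield, actual mass of NO = 75.384 × 0.6927 = 52.218 g.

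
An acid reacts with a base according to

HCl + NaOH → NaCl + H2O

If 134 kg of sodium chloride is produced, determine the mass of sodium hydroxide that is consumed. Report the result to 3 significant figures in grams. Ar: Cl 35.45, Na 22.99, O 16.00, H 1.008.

91700 g

M(NaCl) = 22.99 + 35.45 = 58.44 g/mol.
M(NaOH) = 22.99 + 16.00 + 1.008 = 39.998 g/mol.
Convert: 134 kg = 134000 g.
n(NaCl) = 134000 g / 58.44 g/mol = 2293 mol.
From the equation the NaCl:NaOH mole ratio is 1:1, so n(NaOH) = 2293 × 1/1 = 2293 mol.
Mass of NaOH = 2293 mol × 39.998 g/mol = 91710 g.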